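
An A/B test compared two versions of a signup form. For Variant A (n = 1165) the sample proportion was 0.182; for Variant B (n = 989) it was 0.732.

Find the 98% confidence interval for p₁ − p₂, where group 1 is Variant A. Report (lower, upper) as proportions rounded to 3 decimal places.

The two standard errors are √(0.1820×0.8180/1165) = 0.01130 and √(0.7320×0.2680/989) = 0.01408.
Because the samples are independent, SE_diff = √(0.01130² + 0.01408²) = 0.01805.
Using z* = 2.326 for 98%, ME = 2.326 × 0.01805 = 0.04198.
p̂₁ − p̂₂ = -0.5500; interval -0.5500 ± 0.04198 gives (-0.592, -0.508).

(-0.592, -0.508)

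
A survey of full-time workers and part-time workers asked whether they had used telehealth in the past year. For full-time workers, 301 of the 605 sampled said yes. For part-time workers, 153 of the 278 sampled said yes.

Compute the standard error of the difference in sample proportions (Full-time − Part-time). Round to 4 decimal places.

0.0361

p̂₁ = 301/605 = 0.4975 and p̂₂ = 153/278 = 0.5504.
SE₁ = √(p̂₁(1−p̂₁)/n₁) = √(0.4975·0.5025/605) = 0.02033; SE₂ = √(0.5504·0.4496/278) = 0.02984.
Independent samples: SE of the difference = √(SE₁² + SE₂²) = √(0.0004133089 + 0.0008904256) = 0.03611.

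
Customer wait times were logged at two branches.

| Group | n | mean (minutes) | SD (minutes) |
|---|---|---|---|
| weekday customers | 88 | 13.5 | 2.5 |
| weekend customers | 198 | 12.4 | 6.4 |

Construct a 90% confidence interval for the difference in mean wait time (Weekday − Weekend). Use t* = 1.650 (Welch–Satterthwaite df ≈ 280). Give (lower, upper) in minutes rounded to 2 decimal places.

SE₁ = s₁/√n₁ = 2.5/√88 = 0.2665; SE₂ = 6.4/√198 = 0.4548.
Independent samples, unequal variances: SE_diff = √(SE₁² + SE₂²) = √(0.07102225 + 0.20684304) = 0.5271.
t* = 1.650, so margin of error = 1.650 × 0.5271 = 0.8697.
Difference in means = 13.5 − 12.4 = 1.1000.
1.1000 ± 0.8697 → (0.23, 1.97).

(0.23, 1.97)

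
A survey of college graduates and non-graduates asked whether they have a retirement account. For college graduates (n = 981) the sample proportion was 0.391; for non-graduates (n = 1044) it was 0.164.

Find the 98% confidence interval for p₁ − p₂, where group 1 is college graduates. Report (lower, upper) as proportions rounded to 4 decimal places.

The two standard errors are √(0.3910×0.6090/981) = 0.01558 and √(0.1640×0.8360/1044) = 0.01146.
Because the samples are independent, SE_diff = √(0.01558² + 0.01146²) = 0.01934.
Using z* = 2.326 for 98%, ME = 2.326 × 0.01934 = 0.04498.
p̂₁ − p̂₂ = 0.2270; interval 0.2270 ± 0.04498 gives (0.1820, 0.2720).

(0.1820, 0.2720)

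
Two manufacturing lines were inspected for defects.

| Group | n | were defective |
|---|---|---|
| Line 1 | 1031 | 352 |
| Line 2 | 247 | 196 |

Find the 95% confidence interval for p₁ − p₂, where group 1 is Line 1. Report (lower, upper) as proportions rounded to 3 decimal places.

(-0.510, -0.394)

p̂₁ = 352/1031 = 0.3414 and p̂₂ = 196/247 = 0.7935.
SE₁ = √(p̂₁(1−p̂₁)/n₁) = √(0.3414·0.6586/1031) = 0.01477; SE₂ = √(0.7935·0.2065/247) = 0.02576.
Independent samples: SE of the difference = √(SE₁² + SE₂²) = √(0.0002181529 + 0.0006635776) = 0.02969.
z* for 95% confidence is 1.960, so the margin of error is 1.960 × 0.02969 = 0.05819.
Point estimate p̂₁ − p̂₂ = 0.3414 − 0.7935 = -0.4521.
-0.4521 ± 0.05819 → (-0.510, -0.394).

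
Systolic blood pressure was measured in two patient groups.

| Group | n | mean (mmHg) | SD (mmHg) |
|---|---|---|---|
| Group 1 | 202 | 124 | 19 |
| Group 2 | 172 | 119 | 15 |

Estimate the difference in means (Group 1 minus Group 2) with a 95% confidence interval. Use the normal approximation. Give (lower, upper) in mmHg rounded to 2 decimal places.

Standard errors of each mean: 19/√202 = 1.3368 and 15/√172 = 1.1437.
SE(x̄₁ − x̄₂) = √(1.3368² + 1.1437²) = 1.7593 for independent samples with unequal variances.
With z* = 1.960, the margin is 1.960 × 1.7593 = 3.4482.
x̄₁ − x̄₂ = 124 − 119 = 5.0000; the interval is 5.0000 ± 3.4482 = (1.55, 8.45).

(1.55, 8.45)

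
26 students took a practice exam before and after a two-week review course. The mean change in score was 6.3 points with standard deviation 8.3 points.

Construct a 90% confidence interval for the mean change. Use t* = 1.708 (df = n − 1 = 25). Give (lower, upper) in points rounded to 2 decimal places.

(3.52, 9.08)

Paired design: SE = s_d/√n = 8.3/√26 = 1.6278.
t* = 1.708; margin of error = 1.708 × 1.6278 = 2.7803.
6.3 ± 2.7803 → (3.52, 9.08).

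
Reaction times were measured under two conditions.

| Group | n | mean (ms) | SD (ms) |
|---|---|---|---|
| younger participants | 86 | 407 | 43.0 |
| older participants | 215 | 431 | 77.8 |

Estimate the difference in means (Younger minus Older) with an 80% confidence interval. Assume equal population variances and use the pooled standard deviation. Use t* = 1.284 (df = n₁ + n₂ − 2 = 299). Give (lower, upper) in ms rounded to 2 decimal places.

(-35.42, -12.58)

Pooled variance s_p² = [85·43.0² + 214·77.8²] / (86+215−2) = 4857.7684, so s_p = 69.6977.
SE_diff = s_p·√(1/n₁ + 1/n₂) = 69.6977·√(1/86 + 1/215) = 8.8927.
t* = 1.284; margin = 1.284 × 8.8927 = 11.4182.
Difference = 407 − 431 = -24.0000.
-24.0000 ± 11.4182 → (-35.42, -12.58).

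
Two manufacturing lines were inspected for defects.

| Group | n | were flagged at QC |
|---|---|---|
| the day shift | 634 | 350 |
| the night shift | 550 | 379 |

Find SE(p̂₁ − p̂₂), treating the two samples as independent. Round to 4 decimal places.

p̂₁ = 350/634 = 0.5521 and p̂₂ = 379/550 = 0.6891.
SE₁ = √(p̂₁(1−p̂₁)/n₁) = √(0.5521·0.4479/634) = 0.01975; SE₂ = √(0.6891·0.3109/550) = 0.01974.
Independent samples: SE of the difference = √(SE₁² + SE₂²) = √(0.0003900625 + 0.0003896676) = 0.02792.

0.0279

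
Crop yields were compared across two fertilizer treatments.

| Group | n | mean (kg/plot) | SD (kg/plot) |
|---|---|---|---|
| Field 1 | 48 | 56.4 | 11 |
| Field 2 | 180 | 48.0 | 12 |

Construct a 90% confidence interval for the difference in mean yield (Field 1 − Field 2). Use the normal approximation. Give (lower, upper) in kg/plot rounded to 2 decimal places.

(5.40, 11.40)

Standard errors of each mean: 11/√48 = 1.5877 and 12/√180 = 0.8944.
SE(x̄₁ − x̄₂) = √(1.5877² + 0.8944²) = 1.8223 for independent samples with unequal variances.
With z* = 1.645, the margin is 1.645 × 1.8223 = 2.9977.
x̄₁ − x̄₂ = 56.4 − 48.0 = 8.4000; the interval is 8.4000 ± 2.9977 = (5.40, 11.40).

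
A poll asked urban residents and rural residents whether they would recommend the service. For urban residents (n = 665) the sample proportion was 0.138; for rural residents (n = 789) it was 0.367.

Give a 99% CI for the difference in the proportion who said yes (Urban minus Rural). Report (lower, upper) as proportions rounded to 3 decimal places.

Each SE is √(p̂(1−p̂)/n): √(0.1380·0.8620/665) = 0.01337 and √(0.3670·0.6330/789) = 0.01716.
SE(p̂₁ − p̂₂) = √(SE₁² + SE₂²) = √(0.0001787569 + 0.0002944656) = 0.02175, since the two samples are independent.
At 99% confidence z* = 2.576; margin = 2.576 × 0.02175 = 0.05603.
The difference is 0.1380 − 0.3670 = -0.2290, so the interval is -0.2290 ± 0.05603 = (-0.285, -0.173).

(-0.285, -0.173)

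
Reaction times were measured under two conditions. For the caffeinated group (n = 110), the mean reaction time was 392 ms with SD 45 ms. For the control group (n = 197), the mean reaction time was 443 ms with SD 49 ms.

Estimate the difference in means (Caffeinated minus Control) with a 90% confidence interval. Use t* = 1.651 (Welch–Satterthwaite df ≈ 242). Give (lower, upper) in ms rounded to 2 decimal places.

(-60.13, -41.87)

Per-group SEs: s₁/√n₁ = 45/√110 = 4.2906, s₂/√n₂ = 49/√197 = 3.4911.
Unpooled SE of the difference: √(18.40924836 + 12.18777921) = 5.5315.
Margin of error = t* · SE = 1.651 × 5.5315 = 9.1325.
x̄₁ − x̄₂ = 392 − 443 = -51.0000.
CI: -51.0000 ± 9.1325 = (-60.13, -41.87).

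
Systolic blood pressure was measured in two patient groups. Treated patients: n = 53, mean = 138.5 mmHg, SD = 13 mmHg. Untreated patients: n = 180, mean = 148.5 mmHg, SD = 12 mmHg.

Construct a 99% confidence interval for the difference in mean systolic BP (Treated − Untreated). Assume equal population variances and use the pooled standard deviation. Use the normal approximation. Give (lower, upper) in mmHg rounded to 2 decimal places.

s_p = √[((n₁−1)s₁² + (n₂−1)s₂²)/(n₁+n₂−2)] = √[(52·13² + 179·12²)/231] = 12.2322.
SE = 12.2322·√(1/53 + 1/180) = 1.9116.
With z* = 2.576, margin = 2.576 × 1.9116 = 4.9243.
x̄₁ − x̄₂ = 138.5 − 148.5 = -10.0000; interval -10.0000 ± 4.9243 = (-14.92, -5.08).

(-14.92, -5.08)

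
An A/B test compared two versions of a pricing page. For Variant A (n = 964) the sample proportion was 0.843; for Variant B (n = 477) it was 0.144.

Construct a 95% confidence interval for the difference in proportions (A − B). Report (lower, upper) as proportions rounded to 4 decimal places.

SE₁ = √(p̂₁(1−p̂₁)/n₁) = √(0.8430·0.1570/964) = 0.01172; SE₂ = √(0.1440·0.8560/477) = 0.01608.
Independent samples: SE of the difference = √(SE₁² + SE₂²) = √(0.0001373584 + 0.0002585664) = 0.01990.
z* for 95% confidence is 1.960, so the margin of error is 1.960 × 0.01990 = 0.03900.
Point estimate p̂₁ − p̂₂ = 0.8430 − 0.1440 = 0.6990.
0.6990 ± 0.03900 → (0.6600, 0.7380).

(0.6600, 0.7380)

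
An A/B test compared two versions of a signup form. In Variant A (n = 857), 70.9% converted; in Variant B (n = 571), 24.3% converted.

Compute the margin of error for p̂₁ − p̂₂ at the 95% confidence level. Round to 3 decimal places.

The two standard errors are √(0.7090×0.2910/857) = 0.01552 and √(0.2430×0.7570/571) = 0.01795.
Because the samples are independent, SE_diff = √(0.01552² + 0.01795²) = 0.02373.
Using z* = 1.960 for 95%, ME = 1.960 × 0.02373 = 0.04651.

0.047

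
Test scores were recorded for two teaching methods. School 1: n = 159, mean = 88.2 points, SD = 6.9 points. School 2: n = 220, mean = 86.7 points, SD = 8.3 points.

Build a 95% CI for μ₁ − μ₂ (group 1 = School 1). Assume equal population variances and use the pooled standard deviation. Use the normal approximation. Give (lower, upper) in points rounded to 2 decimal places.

s_p = √[((n₁−1)s₁² + (n₂−1)s₂²)/(n₁+n₂−2)] = √[(158·6.9² + 219·8.3²)/377] = 7.7441.
SE = 7.7441·√(1/159 + 1/220) = 0.8061.
With z* = 1.960, margin = 1.960 × 0.8061 = 1.5800.
x̄₁ − x̄₂ = 88.2 − 86.7 = 1.5000; interval 1.5000 ± 1.5800 = (-0.08, 3.08).

(-0.08, 3.08)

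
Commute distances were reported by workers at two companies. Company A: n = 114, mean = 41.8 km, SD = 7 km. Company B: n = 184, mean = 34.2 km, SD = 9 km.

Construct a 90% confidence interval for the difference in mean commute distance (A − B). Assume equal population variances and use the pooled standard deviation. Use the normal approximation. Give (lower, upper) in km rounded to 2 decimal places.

Pooled variance s_p² = [113·7² + 183·9²] / (114+184−2) = 68.7838, so s_p = 8.2936.
SE_diff = s_p·√(1/n₁ + 1/n₂) = 8.2936·√(1/114 + 1/184) = 0.9885.
z* = 1.645; margin = 1.645 × 0.9885 = 1.6261.
Difference = 41.8 − 34.2 = 7.6000.
7.6000 ± 1.6261 → (5.97, 9.23).

(5.97, 9.23)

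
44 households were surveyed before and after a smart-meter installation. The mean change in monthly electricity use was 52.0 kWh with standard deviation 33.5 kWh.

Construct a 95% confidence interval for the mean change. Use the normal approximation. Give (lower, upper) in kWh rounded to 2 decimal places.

Paired design: SE = s_d/√n = 33.5/√44 = 5.0503.
z* = 1.960; margin of error = 1.960 × 5.0503 = 9.8986.
52.0 ± 9.8986 → (42.10, 61.90).

(42.10, 61.90)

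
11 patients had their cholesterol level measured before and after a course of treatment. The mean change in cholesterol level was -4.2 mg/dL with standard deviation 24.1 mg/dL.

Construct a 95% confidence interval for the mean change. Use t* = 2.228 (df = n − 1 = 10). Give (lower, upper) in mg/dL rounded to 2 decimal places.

(-20.39, 11.99)

This is a matched-pairs design, so SE = s_d/√n = 24.1/√11 = 7.2664.
Margin = 2.228 × 7.2664 = 16.1895; the interval is -4.2 ± 16.1895 = (-20.39, 11.99).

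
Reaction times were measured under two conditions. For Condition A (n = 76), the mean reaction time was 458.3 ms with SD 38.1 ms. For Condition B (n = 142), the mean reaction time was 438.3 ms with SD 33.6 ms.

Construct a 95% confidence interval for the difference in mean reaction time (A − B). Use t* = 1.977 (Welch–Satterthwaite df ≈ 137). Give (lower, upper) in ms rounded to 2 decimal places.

Per-group SEs: s₁/√n₁ = 38.1/√76 = 4.3704, s₂/√n₂ = 33.6/√142 = 2.8196.
Unpooled SE of the difference: √(19.10039616 + 7.95014416) = 5.2010.
Margin of error = t* · SE = 1.977 × 5.2010 = 10.2824.
x̄₁ − x̄₂ = 458.3 − 438.3 = 20.0000.
CI: 20.0000 ± 10.2824 = (9.72, 30.28).

(9.72, 30.28)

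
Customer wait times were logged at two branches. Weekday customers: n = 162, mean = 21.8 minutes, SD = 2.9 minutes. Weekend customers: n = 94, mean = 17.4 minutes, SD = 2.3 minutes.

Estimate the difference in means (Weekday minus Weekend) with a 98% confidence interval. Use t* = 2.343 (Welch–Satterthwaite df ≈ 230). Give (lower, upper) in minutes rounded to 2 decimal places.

(3.63, 5.17)

SE₁ = s₁/√n₁ = 2.9/√162 = 0.2278; SE₂ = 2.3/√94 = 0.2372.
Independent samples, unequal variances: SE_diff = √(SE₁² + SE₂²) = √(0.05189284 + 0.05626384) = 0.3289.
t* = 2.343, so margin of error = 2.343 × 0.3289 = 0.7706.
Difference in means = 21.8 − 17.4 = 4.4000.
4.4000 ± 0.7706 → (3.63, 5.17).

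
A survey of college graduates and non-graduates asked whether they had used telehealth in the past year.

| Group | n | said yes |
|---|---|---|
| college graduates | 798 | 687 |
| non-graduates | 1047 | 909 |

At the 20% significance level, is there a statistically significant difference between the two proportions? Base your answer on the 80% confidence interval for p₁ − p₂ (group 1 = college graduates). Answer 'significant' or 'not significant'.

p̂₁ = 687/798 = 0.8609 and p̂₂ = 909/1047 = 0.8682.
SE₁ = √(p̂₁(1−p̂₁)/n₁) = √(0.8609·0.1391/798) = 0.01225; SE₂ = √(0.8682·0.1318/1047) = 0.01045.
Independent samples: SE of the difference = √(SE₁² + SE₂²) = √(0.0001500625 + 0.0001092025) = 0.01610.
z* for 80% confidence is 1.282, so the margin of error is 1.282 × 0.01610 = 0.02064.
Point estimate p̂₁ − p̂₂ = 0.8609 − 0.8682 = -0.0073.
-0.0073 ± 0.02064 → (-0.02794, 0.01334).
The interval (-0.02794, 0.01334) contains 0, so the difference is not significant.

not significant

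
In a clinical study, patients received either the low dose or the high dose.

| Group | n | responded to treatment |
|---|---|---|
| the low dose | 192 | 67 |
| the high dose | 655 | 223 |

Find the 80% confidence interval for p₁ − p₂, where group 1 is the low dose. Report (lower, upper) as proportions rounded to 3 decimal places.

Sample proportions: 67/192 = 0.3490, 223/655 = 0.3405.
Each SE is √(p̂(1−p̂)/n): √(0.3490·0.6510/192) = 0.03440 and √(0.3405·0.6595/655) = 0.01852.
SE(p̂₁ − p̂₂) = √(SE₁² + SE₂²) = √(0.00118336 + 0.0003429904) = 0.03907, since the two samples are independent.
At 80% confidence z* = 1.282; margin = 1.282 × 0.03907 = 0.05009.
The difference is 0.3490 − 0.3405 = 0.0085, so the interval is 0.0085 ± 0.05009 = (-0.042, 0.059).

(-0.042, 0.059)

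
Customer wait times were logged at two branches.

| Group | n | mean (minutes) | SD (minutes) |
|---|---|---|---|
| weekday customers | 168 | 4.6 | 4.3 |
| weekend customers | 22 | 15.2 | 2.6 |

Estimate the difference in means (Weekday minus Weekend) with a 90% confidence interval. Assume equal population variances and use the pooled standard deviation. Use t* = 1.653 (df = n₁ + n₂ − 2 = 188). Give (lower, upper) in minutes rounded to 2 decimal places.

Pooled variance s_p² = [167·4.3² + 21·2.6²] / (168+22−2) = 17.1797, so s_p = 4.1448.
SE_diff = s_p·√(1/n₁ + 1/n₂) = 4.1448·√(1/168 + 1/22) = 0.9398.
t* = 1.653; margin = 1.653 × 0.9398 = 1.5535.
Difference = 4.6 − 15.2 = -10.6000.
-10.6000 ± 1.5535 → (-12.15, -9.05).

(-12.15, -9.05)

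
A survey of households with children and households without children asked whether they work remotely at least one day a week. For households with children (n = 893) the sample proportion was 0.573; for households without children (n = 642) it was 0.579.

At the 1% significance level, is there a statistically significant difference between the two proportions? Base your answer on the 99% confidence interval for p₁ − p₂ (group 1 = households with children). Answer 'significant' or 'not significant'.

not significant

SE₁ = √(p̂₁(1−p̂₁)/n₁) = √(0.5730·0.4270/893) = 0.01655; SE₂ = √(0.5790·0.4210/642) = 0.01949.
Independent samples: SE of the difference = √(SE₁² + SE₂²) = √(0.0002739025 + 0.0003798601) = 0.02557.
z* for 99% confidence is 2.576, so the margin of error is 2.576 × 0.02557 = 0.06587.
Point estimate p̂₁ − p̂₂ = 0.5730 − 0.5790 = -0.0060.
-0.0060 ± 0.06587 → (-0.07187, 0.05987).
The interval (-0.07187, 0.05987) contains 0, so the difference is not significant.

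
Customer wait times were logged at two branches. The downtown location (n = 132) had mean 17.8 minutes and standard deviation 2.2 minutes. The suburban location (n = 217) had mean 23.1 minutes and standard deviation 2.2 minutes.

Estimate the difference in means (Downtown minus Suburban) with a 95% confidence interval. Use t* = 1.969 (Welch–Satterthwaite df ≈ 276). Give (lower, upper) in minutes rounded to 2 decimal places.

(-5.78, -4.82)

Per-group SEs: s₁/√n₁ = 2.2/√132 = 0.1915, s₂/√n₂ = 2.2/√217 = 0.1493.
Unpooled SE of the difference: √(0.03667225 + 0.02229049) = 0.2428.
Margin of error = t* · SE = 1.969 × 0.2428 = 0.4781.
x̄₁ − x̄₂ = 17.8 − 23.1 = -5.3000.
CI: -5.3000 ± 0.4781 = (-5.78, -4.82).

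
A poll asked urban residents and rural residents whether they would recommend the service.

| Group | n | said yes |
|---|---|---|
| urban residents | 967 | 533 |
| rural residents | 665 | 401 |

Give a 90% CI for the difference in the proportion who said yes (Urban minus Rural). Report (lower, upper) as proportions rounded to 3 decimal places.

(-0.093, -0.011)

p̂₁ = 533/967 = 0.5512 and p̂₂ = 401/665 = 0.6030.
SE₁ = √(p̂₁(1−p̂₁)/n₁) = √(0.5512·0.4488/967) = 0.01599; SE₂ = √(0.6030·0.3970/665) = 0.01897.
Independent samples: SE of the difference = √(SE₁² + SE₂²) = √(0.0002556801 + 0.0003598609) = 0.02481.
z* for 90% confidence is 1.645, so the margin of error is 1.645 × 0.02481 = 0.04081.
Point estimate p̂₁ − p̂₂ = 0.5512 − 0.6030 = -0.0518.
-0.0518 ± 0.04081 → (-0.093, -0.011).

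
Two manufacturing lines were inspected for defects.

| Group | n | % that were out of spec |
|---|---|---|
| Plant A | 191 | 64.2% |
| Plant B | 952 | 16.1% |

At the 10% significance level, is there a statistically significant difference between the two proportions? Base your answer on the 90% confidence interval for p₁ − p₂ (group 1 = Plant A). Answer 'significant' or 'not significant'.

The two standard errors are √(0.6420×0.3580/191) = 0.03469 and √(0.1610×0.8390/952) = 0.01191.
Because the samples are independent, SE_diff = √(0.03469² + 0.01191²) = 0.03668.
Using z* = 1.645 for 90%, ME = 1.645 × 0.03668 = 0.06034.
p̂₁ − p̂₂ = 0.4810; interval 0.4810 ± 0.06034 gives (0.42066, 0.54134).
The interval (0.42066, 0.54134) does not contain 0, so the difference is significant.

significant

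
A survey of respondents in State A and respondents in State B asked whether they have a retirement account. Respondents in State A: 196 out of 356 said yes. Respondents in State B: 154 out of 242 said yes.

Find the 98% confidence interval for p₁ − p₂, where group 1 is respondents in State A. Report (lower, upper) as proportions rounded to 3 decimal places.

(-0.180, 0.009)

p̂₁ = 196/356 = 0.5506 and p̂₂ = 154/242 = 0.6364.
SE₁ = √(p̂₁(1−p̂₁)/n₁) = √(0.5506·0.4494/356) = 0.02636; SE₂ = √(0.6364·0.3636/242) = 0.03092.
Independent samples: SE of the difference = √(SE₁² + SE₂²) = √(0.0006948496 + 0.0009560464) = 0.04063.
z* for 98% confidence is 2.326, so the margin of error is 2.326 × 0.04063 = 0.09451.
Point estimate p̂₁ − p̂₂ = 0.5506 − 0.6364 = -0.0858.
-0.0858 ± 0.09451 → (-0.180, 0.009).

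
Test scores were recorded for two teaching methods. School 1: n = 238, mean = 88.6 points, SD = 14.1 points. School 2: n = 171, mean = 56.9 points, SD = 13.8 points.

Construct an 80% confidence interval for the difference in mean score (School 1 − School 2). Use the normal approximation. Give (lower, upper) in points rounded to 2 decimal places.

(29.91, 33.49)

Standard errors of each mean: 14.1/√238 = 0.9140 and 13.8/√171 = 1.0553.
SE(x̄₁ − x̄₂) = √(0.9140² + 1.0553²) = 1.3961 for independent samples with unequal variances.
With z* = 1.282, the margin is 1.282 × 1.3961 = 1.7898.
x̄₁ − x̄₂ = 88.6 − 56.9 = 31.7000; the interval is 31.7000 ± 1.7898 = (29.91, 33.49).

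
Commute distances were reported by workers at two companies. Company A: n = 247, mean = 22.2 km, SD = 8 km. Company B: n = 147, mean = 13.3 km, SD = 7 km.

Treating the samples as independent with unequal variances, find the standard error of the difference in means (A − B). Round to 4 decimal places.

Per-group SEs: s₁/√n₁ = 8/√247 = 0.5090, s₂/√n₂ = 7/√147 = 0.5774.
Unpooled SE of the difference: √(0.259081 + 0.33339076) = 0.7697.

0.7697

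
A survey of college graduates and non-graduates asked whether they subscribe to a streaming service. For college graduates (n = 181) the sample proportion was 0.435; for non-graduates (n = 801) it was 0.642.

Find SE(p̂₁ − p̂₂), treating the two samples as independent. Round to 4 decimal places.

0.0406

SE₁ = √(p̂₁(1−p̂₁)/n₁) = √(0.4350·0.5650/181) = 0.03685; SE₂ = √(0.6420·0.3580/801) = 0.01694.
Independent samples: SE of the difference = √(SE₁² + SE₂²) = √(0.0013579225 + 0.0002869636) = 0.04056.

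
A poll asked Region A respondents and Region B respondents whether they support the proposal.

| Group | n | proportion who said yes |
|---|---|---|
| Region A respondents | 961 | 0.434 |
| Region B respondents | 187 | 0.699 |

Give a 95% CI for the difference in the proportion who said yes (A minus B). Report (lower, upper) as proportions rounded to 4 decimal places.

The two standard errors are √(0.4340×0.5660/961) = 0.01599 and √(0.6990×0.3010/187) = 0.03354.
Because the samples are independent, SE_diff = √(0.01599² + 0.03354²) = 0.03716.
Using z* = 1.960 for 95%, ME = 1.960 × 0.03716 = 0.07283.
p̂₁ − p̂₂ = -0.2650; interval -0.2650 ± 0.07283 gives (-0.3378, -0.1922).

(-0.3378, -0.1922)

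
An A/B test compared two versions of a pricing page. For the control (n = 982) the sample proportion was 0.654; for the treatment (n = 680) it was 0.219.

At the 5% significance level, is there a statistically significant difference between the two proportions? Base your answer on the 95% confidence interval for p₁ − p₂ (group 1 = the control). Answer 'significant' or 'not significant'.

significant

Each SE is √(p̂(1−p̂)/n): √(0.6540·0.3460/982) = 0.01518 and √(0.2190·0.7810/680) = 0.01586.
SE(p̂₁ − p̂₂) = √(SE₁² + SE₂²) = √(0.0002304324 + 0.0002515396) = 0.02195, since the two samples are independent.
At 95% confidence z* = 1.960; margin = 1.960 × 0.02195 = 0.04302.
The difference is 0.6540 − 0.2190 = 0.4350, so the interval is 0.4350 ± 0.04302 = (0.39198, 0.47802).
The interval (0.39198, 0.47802) does not contain 0, so the difference is significant.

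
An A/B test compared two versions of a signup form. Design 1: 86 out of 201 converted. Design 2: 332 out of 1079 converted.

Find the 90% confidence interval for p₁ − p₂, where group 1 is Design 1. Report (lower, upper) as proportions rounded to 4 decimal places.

Sample proportions: 86/201 = 0.4279, 332/1079 = 0.3077.
Each SE is √(p̂(1−p̂)/n): √(0.4279·0.5721/201) = 0.03490 and √(0.3077·0.6923/1079) = 0.01405.
SE(p̂₁ − p̂₂) = √(SE₁² + SE₂²) = √(0.00121801 + 0.0001974025) = 0.03762, since the two samples are independent.
At 90% confidence z* = 1.645; margin = 1.645 × 0.03762 = 0.06188.
The difference is 0.4279 − 0.3077 = 0.1202, so the interval is 0.1202 ± 0.06188 = (0.0583, 0.1821).

(0.0583, 0.1821)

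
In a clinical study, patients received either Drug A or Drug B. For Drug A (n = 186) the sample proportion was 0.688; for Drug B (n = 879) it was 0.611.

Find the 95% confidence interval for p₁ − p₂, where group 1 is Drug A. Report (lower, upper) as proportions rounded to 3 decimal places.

Each SE is √(p̂(1−p̂)/n): √(0.6880·0.3120/186) = 0.03397 and √(0.6110·0.3890/879) = 0.01644.
SE(p̂₁ − p̂₂) = √(SE₁² + SE₂²) = √(0.0011539609 + 0.0002702736) = 0.03774, since the two samples are independent.
At 95% confidence z* = 1.960; margin = 1.960 × 0.03774 = 0.07397.
The difference is 0.6880 − 0.6110 = 0.0770, so the interval is 0.0770 ± 0.07397 = (0.003, 0.151).

(0.003, 0.151)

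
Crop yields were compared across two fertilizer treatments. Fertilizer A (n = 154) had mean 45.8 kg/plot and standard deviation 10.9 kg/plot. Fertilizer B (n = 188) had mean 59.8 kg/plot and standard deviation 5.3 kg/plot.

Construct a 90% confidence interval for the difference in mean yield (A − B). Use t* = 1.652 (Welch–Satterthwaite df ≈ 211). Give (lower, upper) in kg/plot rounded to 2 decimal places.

(-15.59, -12.41)

SE₁ = s₁/√n₁ = 10.9/√154 = 0.8783; SE₂ = 5.3/√188 = 0.3865.
Independent samples, unequal variances: SE_diff = √(SE₁² + SE₂²) = √(0.77141089 + 0.14938225) = 0.9596.
t* = 1.652, so margin of error = 1.652 × 0.9596 = 1.5853.
Difference in means = 45.8 − 59.8 = -14.0000.
-14.0000 ± 1.5853 → (-15.59, -12.41).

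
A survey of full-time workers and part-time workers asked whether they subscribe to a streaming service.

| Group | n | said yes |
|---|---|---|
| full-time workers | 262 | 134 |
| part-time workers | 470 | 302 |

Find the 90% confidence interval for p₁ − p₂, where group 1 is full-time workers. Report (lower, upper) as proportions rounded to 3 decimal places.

(-0.194, -0.069)

p̂₁ = 134/262 = 0.5115 and p̂₂ = 302/470 = 0.6426.
SE₁ = √(p̂₁(1−p̂₁)/n₁) = √(0.5115·0.4885/262) = 0.03088; SE₂ = √(0.6426·0.3574/470) = 0.02211.
Independent samples: SE of the difference = √(SE₁² + SE₂²) = √(0.0009535744 + 0.0004888521) = 0.03798.
z* for 90% confidence is 1.645, so the margin of error is 1.645 × 0.03798 = 0.06248.
Point estimate p̂₁ − p̂₂ = 0.5115 − 0.6426 = -0.1311.
-0.1311 ± 0.06248 → (-0.194, -0.069).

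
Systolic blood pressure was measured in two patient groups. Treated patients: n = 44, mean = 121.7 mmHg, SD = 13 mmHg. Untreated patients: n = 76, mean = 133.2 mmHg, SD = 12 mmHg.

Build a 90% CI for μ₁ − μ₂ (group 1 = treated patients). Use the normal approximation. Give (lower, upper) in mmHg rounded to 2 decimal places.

(-15.44, -7.56)

Standard errors of each mean: 13/√44 = 1.9598 and 12/√76 = 1.3765.
SE(x̄₁ − x̄₂) = √(1.9598² + 1.3765²) = 2.3949 for independent samples with unequal variances.
With z* = 1.645, the margin is 1.645 × 2.3949 = 3.9396.
x̄₁ − x̄₂ = 121.7 − 133.2 = -11.5000; the interval is -11.5000 ± 3.9396 = (-15.44, -7.56).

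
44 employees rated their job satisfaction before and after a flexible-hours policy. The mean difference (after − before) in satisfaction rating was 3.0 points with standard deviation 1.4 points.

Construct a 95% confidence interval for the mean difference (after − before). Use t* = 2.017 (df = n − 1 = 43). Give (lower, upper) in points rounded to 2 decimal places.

(2.57, 3.43)

This is a matched-pairs design, so SE = s_d/√n = 1.4/√44 = 0.2111.
Margin = 2.017 × 0.2111 = 0.4258; the interval is 3.0 ± 0.4258 = (2.57, 3.43).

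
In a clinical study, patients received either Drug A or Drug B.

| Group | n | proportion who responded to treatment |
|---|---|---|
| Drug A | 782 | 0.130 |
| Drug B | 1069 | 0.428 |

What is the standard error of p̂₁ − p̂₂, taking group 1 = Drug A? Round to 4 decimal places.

Each SE is √(p̂(1−p̂)/n): √(0.1300·0.8700/782) = 0.01203 and √(0.4280·0.5720/1069) = 0.01513.
SE(p̂₁ − p̂₂) = √(SE₁² + SE₂²) = √(0.0001447209 + 0.0002289169) = 0.01933, since the two samples are independent.

0.0193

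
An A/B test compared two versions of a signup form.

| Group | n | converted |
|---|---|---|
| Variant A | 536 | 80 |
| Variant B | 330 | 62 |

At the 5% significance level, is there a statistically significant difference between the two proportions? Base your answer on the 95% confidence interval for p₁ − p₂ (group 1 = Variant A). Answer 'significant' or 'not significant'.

not significant

Sample proportions: 80/536 = 0.1493, 62/330 = 0.1879.
Each SE is √(p̂(1−p̂)/n): √(0.1493·0.8507/536) = 0.01539 and √(0.1879·0.8121/330) = 0.02150.
SE(p̂₁ − p̂₂) = √(SE₁² + SE₂²) = √(0.0002368521 + 0.00046225) = 0.02644, since the two samples are independent.
At 95% confidence z* = 1.960; margin = 1.960 × 0.02644 = 0.05182.
The difference is 0.1493 − 0.1879 = -0.0386, so the interval is -0.0386 ± 0.05182 = (-0.09042, 0.01322).
The interval (-0.09042, 0.01322) contains 0, so the difference is not significant.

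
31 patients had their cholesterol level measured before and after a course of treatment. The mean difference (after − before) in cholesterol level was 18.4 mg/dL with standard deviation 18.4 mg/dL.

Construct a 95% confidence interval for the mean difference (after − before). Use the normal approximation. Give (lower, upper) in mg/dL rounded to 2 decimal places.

This is a matched-pairs design, so SE = s_d/√n = 18.4/√31 = 3.3047.
Margin = 1.960 × 3.3047 = 6.4772; the interval is 18.4 ± 6.4772 = (11.92, 24.88).

(11.92, 24.88)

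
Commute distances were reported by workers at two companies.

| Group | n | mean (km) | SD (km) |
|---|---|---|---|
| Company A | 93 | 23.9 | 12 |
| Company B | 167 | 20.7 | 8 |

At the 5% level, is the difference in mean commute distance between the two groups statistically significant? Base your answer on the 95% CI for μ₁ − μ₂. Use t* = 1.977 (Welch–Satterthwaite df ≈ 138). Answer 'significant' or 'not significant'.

Per-group SEs: s₁/√n₁ = 12/√93 = 1.2443, s₂/√n₂ = 8/√167 = 0.6191.
Unpooled SE of the difference: √(1.54828249 + 0.38328481) = 1.3898.
Margin of error = t* · SE = 1.977 × 1.3898 = 2.7476.
x̄₁ − x̄₂ = 23.9 − 20.7 = 3.2000.
CI: 3.2000 ± 2.7476 = (0.4524, 5.9476).
The interval (0.4524, 5.9476) does not contain 0, so the difference is significant.

significant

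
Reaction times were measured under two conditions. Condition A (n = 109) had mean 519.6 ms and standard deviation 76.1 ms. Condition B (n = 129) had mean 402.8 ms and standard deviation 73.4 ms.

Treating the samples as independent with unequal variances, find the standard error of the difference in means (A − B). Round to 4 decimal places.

9.7414

SE₁ = s₁/√n₁ = 76.1/√109 = 7.2891; SE₂ = 73.4/√129 = 6.4625.
Independent samples, unequal variances: SE_diff = √(SE₁² + SE₂²) = √(53.13097881 + 41.76390625) = 9.7414.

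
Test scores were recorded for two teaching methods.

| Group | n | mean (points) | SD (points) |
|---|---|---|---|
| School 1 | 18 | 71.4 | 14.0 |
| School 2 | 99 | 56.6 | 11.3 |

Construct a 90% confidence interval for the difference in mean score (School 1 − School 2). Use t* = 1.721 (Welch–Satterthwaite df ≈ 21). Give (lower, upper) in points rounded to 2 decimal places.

SE₁ = s₁/√n₁ = 14.0/√18 = 3.2998; SE₂ = 11.3/√99 = 1.1357.
Independent samples, unequal variances: SE_diff = √(SE₁² + SE₂²) = √(10.88868004 + 1.28981449) = 3.4898.
t* = 1.721, so margin of error = 1.721 × 3.4898 = 6.0059.
Difference in means = 71.4 − 56.6 = 14.8000.
14.8000 ± 6.0059 → (8.79, 20.81).

(8.79, 20.81)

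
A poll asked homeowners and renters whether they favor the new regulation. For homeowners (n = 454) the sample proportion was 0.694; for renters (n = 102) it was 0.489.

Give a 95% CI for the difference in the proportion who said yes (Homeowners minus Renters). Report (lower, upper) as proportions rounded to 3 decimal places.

(0.099, 0.311)

Each SE is √(p̂(1−p̂)/n): √(0.6940·0.3060/454) = 0.02163 and √(0.4890·0.5110/102) = 0.04950.
SE(p̂₁ − p̂₂) = √(SE₁² + SE₂²) = √(0.0004678569 + 0.00245025) = 0.05402, since the two samples are independent.
At 95% confidence z* = 1.960; margin = 1.960 × 0.05402 = 0.10588.
The difference is 0.6940 − 0.4890 = 0.2050, so the interval is 0.2050 ± 0.10588 = (0.099, 0.311).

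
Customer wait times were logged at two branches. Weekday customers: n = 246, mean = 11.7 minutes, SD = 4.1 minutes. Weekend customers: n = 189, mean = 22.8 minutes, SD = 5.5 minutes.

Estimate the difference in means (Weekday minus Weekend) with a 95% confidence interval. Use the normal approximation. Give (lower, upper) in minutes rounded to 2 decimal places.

SE₁ = s₁/√n₁ = 4.1/√246 = 0.2614; SE₂ = 5.5/√189 = 0.4001.
Independent samples, unequal variances: SE_diff = √(SE₁² + SE₂²) = √(0.06832996 + 0.16008001) = 0.4779.
z* = 1.960, so margin of error = 1.960 × 0.4779 = 0.9367.
Difference in means = 11.7 − 22.8 = -11.1000.
-11.1000 ± 0.9367 → (-12.04, -10.16).

(-12.04, -10.16)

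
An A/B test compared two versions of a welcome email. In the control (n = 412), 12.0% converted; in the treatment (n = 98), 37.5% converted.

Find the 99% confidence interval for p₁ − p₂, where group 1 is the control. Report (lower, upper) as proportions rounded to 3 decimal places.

Each SE is √(p̂(1−p̂)/n): √(0.1200·0.8800/412) = 0.01601 and √(0.3750·0.6250/98) = 0.04890.
SE(p̂₁ − p̂₂) = √(SE₁² + SE₂²) = √(0.0002563201 + 0.00239121) = 0.05145, since the two samples are independent.
At 99% confidence z* = 2.576; margin = 2.576 × 0.05145 = 0.13254.
The difference is 0.1200 − 0.3750 = -0.2550, so the interval is -0.2550 ± 0.13254 = (-0.388, -0.122).

(-0.388, -0.122)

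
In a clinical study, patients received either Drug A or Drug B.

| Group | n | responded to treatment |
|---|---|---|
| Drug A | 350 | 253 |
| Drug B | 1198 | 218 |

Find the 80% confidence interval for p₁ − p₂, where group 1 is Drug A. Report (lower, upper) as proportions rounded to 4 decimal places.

(0.5071, 0.5747)

p̂₁ = 253/350 = 0.7229 and p̂₂ = 218/1198 = 0.1820.
SE₁ = √(p̂₁(1−p̂₁)/n₁) = √(0.7229·0.2771/350) = 0.02392; SE₂ = √(0.1820·0.8180/1198) = 0.01115.
Independent samples: SE of the difference = √(SE₁² + SE₂²) = √(0.0005721664 + 0.0001243225) = 0.02639.
z* for 80% confidence is 1.282, so the margin of error is 1.282 × 0.02639 = 0.03383.
Point estimate p̂₁ − p̂₂ = 0.7229 − 0.1820 = 0.5409.
0.5409 ± 0.03383 → (0.5071, 0.5747).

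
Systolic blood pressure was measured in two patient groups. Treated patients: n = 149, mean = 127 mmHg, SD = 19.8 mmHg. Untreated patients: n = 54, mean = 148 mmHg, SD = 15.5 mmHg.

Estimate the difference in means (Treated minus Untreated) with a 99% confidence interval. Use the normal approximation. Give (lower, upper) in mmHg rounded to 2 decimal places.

Per-group SEs: s₁/√n₁ = 19.8/√149 = 1.6221, s₂/√n₂ = 15.5/√54 = 2.1093.
Unpooled SE of the difference: √(2.63120841 + 4.44914649) = 2.6609.
Margin of error = z* · SE = 2.576 × 2.6609 = 6.8545.
x̄₁ − x̄₂ = 127 − 148 = -21.0000.
CI: -21.0000 ± 6.8545 = (-27.85, -14.15).

(-27.85, -14.15)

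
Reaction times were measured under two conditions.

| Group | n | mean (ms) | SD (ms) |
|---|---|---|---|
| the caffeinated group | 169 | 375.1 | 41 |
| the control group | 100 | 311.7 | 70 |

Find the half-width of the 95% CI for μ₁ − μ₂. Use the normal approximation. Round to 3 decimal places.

SE₁ = s₁/√n₁ = 41/√169 = 3.1538; SE₂ = 70/√100 = 7.0000.
Independent samples, unequal variances: SE_diff = √(SE₁² + SE₂²) = √(9.94645444 + 49.0) = 7.6777.
z* = 1.960, so margin of error = 1.960 × 7.6777 = 15.0483.

15.048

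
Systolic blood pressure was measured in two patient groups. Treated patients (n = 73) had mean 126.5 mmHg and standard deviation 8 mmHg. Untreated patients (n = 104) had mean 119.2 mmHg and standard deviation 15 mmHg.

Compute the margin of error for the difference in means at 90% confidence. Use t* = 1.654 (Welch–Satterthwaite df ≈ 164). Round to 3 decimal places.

2.884

SE₁ = s₁/√n₁ = 8/√73 = 0.9363; SE₂ = 15/√104 = 1.4709.
Independent samples, unequal variances: SE_diff = √(SE₁² + SE₂²) = √(0.87665769 + 2.16354681) = 1.7436.
t* = 1.654, so margin of error = 1.654 × 1.7436 = 2.8839.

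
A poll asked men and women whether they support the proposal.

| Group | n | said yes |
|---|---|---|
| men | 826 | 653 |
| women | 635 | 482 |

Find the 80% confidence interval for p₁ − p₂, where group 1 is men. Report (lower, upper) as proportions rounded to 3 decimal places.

p̂₁ = 653/826 = 0.7906 and p̂₂ = 482/635 = 0.7591.
SE₁ = √(p̂₁(1−p̂₁)/n₁) = √(0.7906·0.2094/826) = 0.01416; SE₂ = √(0.7591·0.2409/635) = 0.01697.
Independent samples: SE of the difference = √(SE₁² + SE₂²) = √(0.0002005056 + 0.0002879809) = 0.02210.
z* for 80% confidence is 1.282, so the margin of error is 1.282 × 0.02210 = 0.02833.
Point estimate p̂₁ − p̂₂ = 0.7906 − 0.7591 = 0.0315.
0.0315 ± 0.02833 → (0.003, 0.060).

(0.003, 0.060)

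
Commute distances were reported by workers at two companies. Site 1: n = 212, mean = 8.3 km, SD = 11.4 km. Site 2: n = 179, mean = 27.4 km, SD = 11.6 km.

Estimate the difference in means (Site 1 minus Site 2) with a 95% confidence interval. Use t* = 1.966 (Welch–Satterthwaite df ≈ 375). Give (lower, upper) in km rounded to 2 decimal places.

(-21.40, -16.80)

SE₁ = s₁/√n₁ = 11.4/√212 = 0.7830; SE₂ = 11.6/√179 = 0.8670.
Independent samples, unequal variances: SE_diff = √(SE₁² + SE₂²) = √(0.613089 + 0.751689) = 1.1682.
t* = 1.966, so margin of error = 1.966 × 1.1682 = 2.2967.
Difference in means = 8.3 − 27.4 = -19.1000.
-19.1000 ± 2.2967 → (-21.40, -16.80).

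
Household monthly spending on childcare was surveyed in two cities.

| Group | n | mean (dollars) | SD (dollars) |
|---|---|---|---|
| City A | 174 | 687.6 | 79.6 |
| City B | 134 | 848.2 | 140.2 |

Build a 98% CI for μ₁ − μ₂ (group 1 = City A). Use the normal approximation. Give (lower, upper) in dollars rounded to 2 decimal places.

(-192.07, -129.13)

SE₁ = s₁/√n₁ = 79.6/√174 = 6.0345; SE₂ = 140.2/√134 = 12.1114.
Independent samples, unequal variances: SE_diff = √(SE₁² + SE₂²) = √(36.41519025 + 146.68600996) = 13.5315.
z* = 2.326, so margin of error = 2.326 × 13.5315 = 31.4743.
Difference in means = 687.6 − 848.2 = -160.6000.
-160.6000 ± 31.4743 → (-192.07, -129.13).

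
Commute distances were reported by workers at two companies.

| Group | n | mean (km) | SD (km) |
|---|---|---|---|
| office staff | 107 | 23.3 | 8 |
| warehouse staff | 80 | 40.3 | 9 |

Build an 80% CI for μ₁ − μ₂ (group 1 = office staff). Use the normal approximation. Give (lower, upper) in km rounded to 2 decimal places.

(-18.63, -15.37)

SE₁ = s₁/√n₁ = 8/√107 = 0.7734; SE₂ = 9/√80 = 1.0062.
Independent samples, unequal variances: SE_diff = √(SE₁² + SE₂²) = √(0.59814756 + 1.01243844) = 1.2691.
z* = 1.282, so margin of error = 1.282 × 1.2691 = 1.6270.
Difference in means = 23.3 − 40.3 = -17.0000.
-17.0000 ± 1.6270 → (-18.63, -15.37).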